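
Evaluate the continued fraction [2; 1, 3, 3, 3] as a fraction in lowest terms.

Fold from the inside: start with 3/1.
  3 + 1/3 = 10/3
  3 + 3/10 = 33/10
  1 + 10/33 = 43/33
  2 + 33/43 = 119/43

119/43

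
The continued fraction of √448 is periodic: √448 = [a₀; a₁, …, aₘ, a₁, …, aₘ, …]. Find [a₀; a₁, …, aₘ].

a₀ = ⌊√448⌋ = 21.

[21; 6, 42]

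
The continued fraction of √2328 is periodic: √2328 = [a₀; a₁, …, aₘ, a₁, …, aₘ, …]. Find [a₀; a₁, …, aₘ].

a₀ = ⌊√2328⌋ = 48.
With m₀=0, d₀=1 and mₖ₊₁ = dₖaₖ − mₖ, dₖ₊₁ = (n − mₖ₊₁²)/dₖ, aₖ₊₁ = ⌊(a₀+mₖ₊₁)/dₖ₊₁⌋:
  k=1: m=48, d=24, a=4
  k=2: m=48, d=1, a=96
d=1 and a=2a₀=96 at k=2, so the next step gives (m, d) = (48, 24) again — its k=1 value — and the period has length 2.

[48; 4, 96]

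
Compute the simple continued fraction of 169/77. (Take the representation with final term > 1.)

[2; 5, 7, 2]

169 = 2*77 + 15
77 = 5*15 + 2
15 = 7*2 + 1
2 = 2*1 + 0  (stop)
So 169/77 = [2; 5, 7, 2].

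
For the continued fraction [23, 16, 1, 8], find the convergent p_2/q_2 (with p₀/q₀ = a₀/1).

392/17

Using pₖ = aₖpₖ₋₁ + pₖ₋₂, qₖ = aₖqₖ₋₁ + qₖ₋₂ (with p₋₁=1, p₋₂=0, q₋₁=0, q₋₂=1):
  k=0: a=23, p=23, q=1
  k=1: a=16, p=369, q=16
  k=2: a=1, p=392, q=17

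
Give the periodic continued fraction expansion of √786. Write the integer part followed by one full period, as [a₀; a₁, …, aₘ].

[28; 28, 56]

a₀ = ⌊√786⌋ = 28.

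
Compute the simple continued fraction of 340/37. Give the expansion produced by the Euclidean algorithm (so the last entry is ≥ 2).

[9; 5, 3, 2]

340 = 9*37 + 7
37 = 5*7 + 2
7 = 3*2 + 1
2 = 2*1 + 0  (stop)
So 340/37 = [9; 5, 3, 2].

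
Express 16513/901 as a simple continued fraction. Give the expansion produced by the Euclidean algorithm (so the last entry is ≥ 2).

[18; 3, 18, 2, 3, 2]

16513 = 18*901 + 295
901 = 3*295 + 16
295 = 18*16 + 7
16 = 2*7 + 2
7 = 3*2 + 1
2 = 2*1 + 0  (stop)
So 16513/901 = [18; 3, 18, 2, 3, 2].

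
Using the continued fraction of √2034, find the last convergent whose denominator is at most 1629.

√2034 = [45; 10, 90, …] (period length 2).
Convergents:
  p_0/q_0 = 45/1
  p_1/q_1 = 451/10
  p_2/q_2 = 40635/901
  p_3/q_3 = 406801/9020
q_2 = 901 ≤ 1629 < 9020 = q_3, so the answer is 40635/901.

40635/901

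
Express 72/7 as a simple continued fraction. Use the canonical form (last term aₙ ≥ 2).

[10; 3, 2]

72 = 10*7 + 2
7 = 3*2 + 1
2 = 2*1 + 0  (stop)
So 72/7 = [10; 3, 2].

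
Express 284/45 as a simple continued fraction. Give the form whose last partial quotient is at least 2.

284 = 6*45 + 14
45 = 3*14 + 3
14 = 4*3 + 2
3 = 1*2 + 1
2 = 2*1 + 0  (stop)
So 284/45 = [6; 3, 4, 1, 2].

[6; 3, 4, 1, 2]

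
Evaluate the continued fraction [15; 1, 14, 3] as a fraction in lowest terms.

Fold from the inside: start with 3/1.
  14 + 1/3 = 43/3
  1 + 3/43 = 46/43
  15 + 43/46 = 733/46

733/46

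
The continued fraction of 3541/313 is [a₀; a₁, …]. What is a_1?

3

3541 = 11·313 + 98   →  a_0 = 11
313 = 3·98 + 19   →  a_1 = 3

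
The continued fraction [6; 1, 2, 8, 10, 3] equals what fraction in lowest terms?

5237/784

Fold from the inside: start with 3/1.
  10 + 1/3 = 31/3
  8 + 3/31 = 251/31
  2 + 31/251 = 533/251
  1 + 251/533 = 784/533
  6 + 533/784 = 5237/784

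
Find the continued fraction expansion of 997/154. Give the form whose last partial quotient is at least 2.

997 = 6*154 + 73
154 = 2*73 + 8
73 = 9*8 + 1
8 = 8*1 + 0  (stop)
So 997/154 = [6; 2, 9, 8].

[6; 2, 9, 8]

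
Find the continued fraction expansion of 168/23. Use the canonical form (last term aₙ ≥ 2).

168 = 7×23 + 7
23 = 3×7 + 2
7 = 3×2 + 1
2 = 2×1 + 0  (stop)
So 168/23 = [7; 3, 3, 2].

[7; 3, 3, 2]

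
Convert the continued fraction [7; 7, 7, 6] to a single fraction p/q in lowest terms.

Using pₖ = aₖpₖ₋₁ + pₖ₋₂ and qₖ = aₖqₖ₋₁ + qₖ₋₂:
  k=0: a=7, p=7, q=1
  k=1: a=7, p=50, q=7
  k=2: a=7, p=357, q=50
  k=3: a=6, p=2192, q=307

2192/307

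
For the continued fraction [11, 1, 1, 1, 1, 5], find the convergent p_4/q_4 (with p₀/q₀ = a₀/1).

58/5

Using pₖ = aₖpₖ₋₁ + pₖ₋₂, qₖ = aₖqₖ₋₁ + qₖ₋₂ (with p₋₁=1, p₋₂=0, q₋₁=0, q₋₂=1):
  k=0: a=11, p=11, q=1
  k=1: a=1, p=12, q=1
  k=2: a=1, p=23, q=2
  k=3: a=1, p=35, q=3
  k=4: a=1, p=58, q=5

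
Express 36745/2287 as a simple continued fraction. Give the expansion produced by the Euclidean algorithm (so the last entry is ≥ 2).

36745 = 16*2287 + 153
2287 = 14*153 + 145
153 = 1*145 + 8
145 = 18*8 + 1
8 = 8*1 + 0  (stop)
So 36745/2287 = [16; 14, 1, 18, 8].

[16; 14, 1, 18, 8]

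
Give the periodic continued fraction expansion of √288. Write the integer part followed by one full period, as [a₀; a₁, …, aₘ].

[16; 1, 32]

a₀ = ⌊√288⌋ = 16.
With m₀=0, d₀=1 and mₖ₊₁ = dₖaₖ − mₖ, dₖ₊₁ = (n − mₖ₊₁²)/dₖ, aₖ₊₁ = ⌊(a₀+mₖ₊₁)/dₖ₊₁⌋:
  k=1: m=16, d=32, a=1
  k=2: m=16, d=1, a=32
d=1 and a=2a₀=32 at k=2, so the next step gives (m, d) = (16, 32) again — its k=1 value — and the period has length 2.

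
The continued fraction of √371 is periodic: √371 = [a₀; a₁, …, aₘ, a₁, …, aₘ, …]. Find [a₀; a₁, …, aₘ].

[19; 3, 1, 4, 1, 3, 38]

a₀ = ⌊√371⌋ = 19.
With m₀=0, d₀=1 and mₖ₊₁ = dₖaₖ − mₖ, dₖ₊₁ = (n − mₖ₊₁²)/dₖ, aₖ₊₁ = ⌊(a₀+mₖ₊₁)/dₖ₊₁⌋:
  k=1: m=19, d=10, a=3
  k=2: m=11, d=25, a=1
  k=3: m=14, d=7, a=4
  k=4: m=14, d=25, a=1
  k=5: m=11, d=10, a=3
  k=6: m=19, d=1, a=38
d=1 and a=2a₀=38 at k=6, so the next step gives (m, d) = (19, 10) again — its k=1 value — and the period has length 6.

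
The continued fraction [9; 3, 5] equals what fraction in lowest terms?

Using pₖ = aₖpₖ₋₁ + pₖ₋₂ and qₖ = aₖqₖ₋₁ + qₖ₋₂:
  k=0: a=9, p=9, q=1
  k=1: a=3, p=28, q=3
  k=2: a=5, p=149, q=16

149/16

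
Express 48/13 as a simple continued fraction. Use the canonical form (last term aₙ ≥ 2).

48 = 3·13 + 9
13 = 1·9 + 4
9 = 2·4 + 1
4 = 4·1 + 0  (stop)
So 48/13 = [3; 1, 2, 4].

[3; 1, 2, 4]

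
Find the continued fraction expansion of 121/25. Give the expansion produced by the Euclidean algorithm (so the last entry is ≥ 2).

[4; 1, 5, 4]

121 = 4*25 + 21
25 = 1*21 + 4
21 = 5*4 + 1
4 = 4*1 + 0  (stop)
So 121/25 = [4; 1, 5, 4].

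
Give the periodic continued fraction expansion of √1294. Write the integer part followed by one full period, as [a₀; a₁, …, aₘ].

[35; 1, 34, 1, 70]

a₀ = ⌊√1294⌋ = 35.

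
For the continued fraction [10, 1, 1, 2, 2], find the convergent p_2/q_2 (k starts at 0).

Using pₖ = aₖpₖ₋₁ + pₖ₋₂, qₖ = aₖqₖ₋₁ + qₖ₋₂ (with p₋₁=1, p₋₂=0, q₋₁=0, q₋₂=1):
  k=0: a=10, p=10, q=1
  k=1: a=1, p=11, q=1
  k=2: a=1, p=21, q=2

21/2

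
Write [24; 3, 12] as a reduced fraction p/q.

Fold from the inside: start with 12/1.
  3 + 1/12 = 37/12
  24 + 12/37 = 900/37

900/37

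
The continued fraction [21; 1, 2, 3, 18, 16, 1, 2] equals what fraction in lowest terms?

199201/9180

Using pₖ = aₖpₖ₋₁ + pₖ₋₂ and qₖ = aₖqₖ₋₁ + qₖ₋₂:
  k=0: a=21, p=21, q=1
  k=1: a=1, p=22, q=1
  k=2: a=2, p=65, q=3
  k=3: a=3, p=217, q=10
  k=4: a=18, p=3971, q=183
  k=5: a=16, p=63753, q=2938
  k=6: a=1, p=67724, q=3121
  k=7: a=2, p=199201, q=9180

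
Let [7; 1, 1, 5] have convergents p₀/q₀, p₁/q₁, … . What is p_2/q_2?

Using pₖ = aₖpₖ₋₁ + pₖ₋₂, qₖ = aₖqₖ₋₁ + qₖ₋₂ (with p₋₁=1, p₋₂=0, q₋₁=0, q₋₂=1):
  k=0: a=7, p=7, q=1
  k=1: a=1, p=8, q=1
  k=2: a=1, p=15, q=2

15/2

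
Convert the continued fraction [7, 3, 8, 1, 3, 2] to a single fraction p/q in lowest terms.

1801/246

Using pₖ = aₖpₖ₋₁ + pₖ₋₂ and qₖ = aₖqₖ₋₁ + qₖ₋₂:
  k=0: a=7, p=7, q=1
  k=1: a=3, p=22, q=3
  k=2: a=8, p=183, q=25
  k=3: a=1, p=205, q=28
  k=4: a=3, p=798, q=109
  k=5: a=2, p=1801, q=246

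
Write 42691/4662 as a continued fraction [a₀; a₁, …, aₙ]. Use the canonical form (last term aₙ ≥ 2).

42691 = 9*4662 + 733
4662 = 6*733 + 264
733 = 2*264 + 205
264 = 1*205 + 59
205 = 3*59 + 28
59 = 2*28 + 3
28 = 9*3 + 1
3 = 3*1 + 0  (stop)
So 42691/4662 = [9; 6, 2, 1, 3, 2, 9, 3].

[9; 6, 2, 1, 3, 2, 9, 3]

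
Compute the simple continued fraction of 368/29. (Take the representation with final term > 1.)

368 = 12·29 + 20
29 = 1·20 + 9
20 = 2·9 + 2
9 = 4·2 + 1
2 = 2·1 + 0  (stop)
So 368/29 = [12; 1, 2, 4, 2].

[12; 1, 2, 4, 2]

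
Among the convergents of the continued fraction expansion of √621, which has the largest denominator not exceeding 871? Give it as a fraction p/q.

√621 = [24; 1, 11, 2, 11, 1, 48, …] (period length 6).
Convergents:
  p_0/q_0 = 24/1
  p_1/q_1 = 25/1
  p_2/q_2 = 299/12
  p_3/q_3 = 623/25
  p_4/q_4 = 7152/287
  p_5/q_5 = 7775/312
  p_6/q_6 = 380352/15263
q_5 = 312 ≤ 871 < 15263 = q_6, so the answer is 7775/312.

7775/312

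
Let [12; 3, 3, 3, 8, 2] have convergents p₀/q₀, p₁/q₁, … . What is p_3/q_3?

Using pₖ = aₖpₖ₋₁ + pₖ₋₂, qₖ = aₖqₖ₋₁ + qₖ₋₂ (with p₋₁=1, p₋₂=0, q₋₁=0, q₋₂=1):
  k=0: a=12, p=12, q=1
  k=1: a=3, p=37, q=3
  k=2: a=3, p=123, q=10
  k=3: a=3, p=406, q=33

406/33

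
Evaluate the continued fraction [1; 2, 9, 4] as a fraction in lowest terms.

Fold from the inside: start with 4/1.
  9 + 1/4 = 37/4
  2 + 4/37 = 78/37
  1 + 37/78 = 115/78

115/78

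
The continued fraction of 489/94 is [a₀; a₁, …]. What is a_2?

489 = 5·94 + 19   →  a_0 = 5
94 = 4·19 + 18   →  a_1 = 4
19 = 1·18 + 1   →  a_2 = 1

1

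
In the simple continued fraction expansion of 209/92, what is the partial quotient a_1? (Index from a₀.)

209 = 2·92 + 25   →  a_0 = 2
92 = 3·25 + 17   →  a_1 = 3

3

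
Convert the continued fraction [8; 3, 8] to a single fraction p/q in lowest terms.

Fold from the inside: start with 8/1.
  3 + 1/8 = 25/8
  8 + 8/25 = 208/25

208/25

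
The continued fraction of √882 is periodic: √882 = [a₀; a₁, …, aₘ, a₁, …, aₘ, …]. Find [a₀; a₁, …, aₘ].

a₀ = ⌊√882⌋ = 29.
With m₀=0, d₀=1 and mₖ₊₁ = dₖaₖ − mₖ, dₖ₊₁ = (n − mₖ₊₁²)/dₖ, aₖ₊₁ = ⌊(a₀+mₖ₊₁)/dₖ₊₁⌋:
  k=1: m=29, d=41, a=1
  k=2: m=12, d=18, a=2
  k=3: m=24, d=17, a=3
  k=4: m=27, d=9, a=6
  k=5: m=27, d=17, a=3
  k=6: m=24, d=18, a=2
  k=7: m=12, d=41, a=1
  k=8: m=29, d=1, a=58
d=1 and a=2a₀=58 at k=8, so the next step gives (m, d) = (29, 41) again — its k=1 value — and the period has length 8.

[29; 1, 2, 3, 6, 3, 2, 1, 58]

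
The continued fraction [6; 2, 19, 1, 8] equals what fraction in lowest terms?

2381/367

Fold from the inside: start with 8/1.
  1 + 1/8 = 9/8
  19 + 8/9 = 179/9
  2 + 9/179 = 367/179
  6 + 179/367 = 2381/367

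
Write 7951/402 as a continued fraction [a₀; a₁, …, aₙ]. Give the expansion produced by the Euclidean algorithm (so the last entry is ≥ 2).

[19; 1, 3, 1, 1, 14, 3]

7951 = 19×402 + 313
402 = 1×313 + 89
313 = 3×89 + 46
89 = 1×46 + 43
46 = 1×43 + 3
43 = 14×3 + 1
3 = 3×1 + 0  (stop)
So 7951/402 = [19; 1, 3, 1, 1, 14, 3].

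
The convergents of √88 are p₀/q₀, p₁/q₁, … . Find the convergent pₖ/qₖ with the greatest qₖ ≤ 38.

√88 = [9; 2, 1, 1, 1, 2, 18, …] (period length 6).
Convergents:
  p_0/q_0 = 9/1
  p_1/q_1 = 19/2
  p_2/q_2 = 28/3
  p_3/q_3 = 47/5
  p_4/q_4 = 75/8
  p_5/q_5 = 197/21
  p_6/q_6 = 3621/386
q_5 = 21 ≤ 38 < 386 = q_6, so the answer is 197/21.

197/21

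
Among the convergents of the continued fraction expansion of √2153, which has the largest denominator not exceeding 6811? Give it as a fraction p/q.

107649/2320

√2153 = [46; 2, 2, 92, …] (period length 3).
Convergents:
  p_0/q_0 = 46/1
  p_1/q_1 = 93/2
  p_2/q_2 = 232/5
  p_3/q_3 = 21437/462
  p_4/q_4 = 43106/929
  p_5/q_5 = 107649/2320
  p_6/q_6 = 9946814/214369
q_5 = 2320 ≤ 6811 < 214369 = q_6, so the answer is 107649/2320.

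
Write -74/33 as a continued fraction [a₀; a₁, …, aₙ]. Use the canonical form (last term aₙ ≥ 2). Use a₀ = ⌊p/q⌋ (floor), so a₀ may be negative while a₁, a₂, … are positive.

[-3; 1, 3, 8]

-74 = -3*33 + 25
33 = 1*25 + 8
25 = 3*8 + 1
8 = 8*1 + 0  (stop)
So -74/33 = [-3; 1, 3, 8].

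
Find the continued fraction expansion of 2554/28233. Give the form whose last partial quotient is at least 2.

[0; 11, 18, 2, 1, 2, 17]

2554 = 0·28233 + 2554
28233 = 11·2554 + 139
2554 = 18·139 + 52
139 = 2·52 + 35
52 = 1·35 + 17
35 = 2·17 + 1
17 = 17·1 + 0  (stop)
So 2554/28233 = [0; 11, 18, 2, 1, 2, 17].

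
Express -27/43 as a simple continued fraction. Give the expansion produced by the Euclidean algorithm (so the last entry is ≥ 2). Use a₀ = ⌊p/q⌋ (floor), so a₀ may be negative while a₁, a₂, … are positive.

[-1; 2, 1, 2, 5]

-27 = -1×43 + 16
43 = 2×16 + 11
16 = 1×11 + 5
11 = 2×5 + 1
5 = 5×1 + 0  (stop)
So -27/43 = [-1; 2, 1, 2, 5].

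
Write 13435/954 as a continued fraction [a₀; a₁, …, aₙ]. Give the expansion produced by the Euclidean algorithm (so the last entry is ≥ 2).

13435 = 14*954 + 79
954 = 12*79 + 6
79 = 13*6 + 1
6 = 6*1 + 0  (stop)
So 13435/954 = [14; 12, 13, 6].

[14; 12, 13, 6]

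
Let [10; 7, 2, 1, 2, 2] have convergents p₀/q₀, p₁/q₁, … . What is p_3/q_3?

Using pₖ = aₖpₖ₋₁ + pₖ₋₂, qₖ = aₖqₖ₋₁ + qₖ₋₂ (with p₋₁=1, p₋₂=0, q₋₁=0, q₋₂=1):
  k=0: a=10, p=10, q=1
  k=1: a=7, p=71, q=7
  k=2: a=2, p=152, q=15
  k=3: a=1, p=223, q=22

223/22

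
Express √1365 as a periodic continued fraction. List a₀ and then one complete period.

[36; 1, 17, 2, 17, 1, 72]

a₀ = ⌊√1365⌋ = 36.
With m₀=0, d₀=1 and mₖ₊₁ = dₖaₖ − mₖ, dₖ₊₁ = (n − mₖ₊₁²)/dₖ, aₖ₊₁ = ⌊(a₀+mₖ₊₁)/dₖ₊₁⌋:
  k=1: m=36, d=69, a=1
  k=2: m=33, d=4, a=17
  k=3: m=35, d=35, a=2
  k=4: m=35, d=4, a=17
  k=5: m=33, d=69, a=1
  k=6: m=36, d=1, a=72
d=1 and a=2a₀=72 at k=6, so the next step gives (m, d) = (36, 69) again — its k=1 value — and the period has length 6.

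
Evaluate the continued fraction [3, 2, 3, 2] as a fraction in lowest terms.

Using pₖ = aₖpₖ₋₁ + pₖ₋₂ and qₖ = aₖqₖ₋₁ + qₖ₋₂:
  k=0: a=3, p=3, q=1
  k=1: a=2, p=7, q=2
  k=2: a=3, p=24, q=7
  k=3: a=2, p=55, q=16

55/16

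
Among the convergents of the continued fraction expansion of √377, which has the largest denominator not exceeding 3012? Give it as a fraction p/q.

√377 = [19; 2, 2, 2, 38, …] (period length 4).
Convergents:
  p_0/q_0 = 19/1
  p_1/q_1 = 39/2
  p_2/q_2 = 97/5
  p_3/q_3 = 233/12
  p_4/q_4 = 8951/461
  p_5/q_5 = 18135/934
  p_6/q_6 = 45221/2329
  p_7/q_7 = 108577/5592
q_6 = 2329 ≤ 3012 < 5592 = q_7, so the answer is 45221/2329.

45221/2329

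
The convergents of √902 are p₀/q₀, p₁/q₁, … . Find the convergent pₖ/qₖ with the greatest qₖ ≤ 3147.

√902 = [30; 30, 60, …] (period length 2).
Convergents:
  p_0/q_0 = 30/1
  p_1/q_1 = 901/30
  p_2/q_2 = 54090/1801
  p_3/q_3 = 1623601/54060
q_2 = 1801 ≤ 3147 < 54060 = q_3, so the answer is 54090/1801.

54090/1801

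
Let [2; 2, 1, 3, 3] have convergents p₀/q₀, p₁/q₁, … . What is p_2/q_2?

7/3

Using pₖ = aₖpₖ₋₁ + pₖ₋₂, qₖ = aₖqₖ₋₁ + qₖ₋₂ (with p₋₁=1, p₋₂=0, q₋₁=0, q₋₂=1):
  k=0: a=2, p=2, q=1
  k=1: a=2, p=5, q=2
  k=2: a=1, p=7, q=3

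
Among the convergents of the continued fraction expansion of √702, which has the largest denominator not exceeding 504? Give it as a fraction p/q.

√702 = [26; 2, 52, …] (period length 2).
Convergents:
  p_0/q_0 = 26/1
  p_1/q_1 = 53/2
  p_2/q_2 = 2782/105
  p_3/q_3 = 5617/212
  p_4/q_4 = 294866/11129
q_3 = 212 ≤ 504 < 11129 = q_4, so the answer is 5617/212.

5617/212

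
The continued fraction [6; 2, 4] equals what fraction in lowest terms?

Using pₖ = aₖpₖ₋₁ + pₖ₋₂ and qₖ = aₖqₖ₋₁ + qₖ₋₂:
  k=0: a=6, p=6, q=1
  k=1: a=2, p=13, q=2
  k=2: a=4, p=58, q=9

58/9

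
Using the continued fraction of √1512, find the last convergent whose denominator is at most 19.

661/17

√1512 = [38; 1, 7, 1, 1, 1, 7, 1, 76, …] (period length 8).
Convergents:
  p_0/q_0 = 38/1
  p_1/q_1 = 39/1
  p_2/q_2 = 311/8
  p_3/q_3 = 350/9
  p_4/q_4 = 661/17
  p_5/q_5 = 1011/26
q_4 = 17 ≤ 19 < 26 = q_5, so the answer is 661/17.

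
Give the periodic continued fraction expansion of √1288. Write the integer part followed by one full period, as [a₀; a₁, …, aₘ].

a₀ = ⌊√1288⌋ = 35.
With m₀=0, d₀=1 and mₖ₊₁ = dₖaₖ − mₖ, dₖ₊₁ = (n − mₖ₊₁²)/dₖ, aₖ₊₁ = ⌊(a₀+mₖ₊₁)/dₖ₊₁⌋:
  k=1: m=35, d=63, a=1
  k=2: m=28, d=8, a=7
  k=3: m=28, d=63, a=1
  k=4: m=35, d=1, a=70
d=1 and a=2a₀=70 at k=4, so the next step gives (m, d) = (35, 63) again — its k=1 value — and the period has length 4.

[35; 1, 7, 1, 70]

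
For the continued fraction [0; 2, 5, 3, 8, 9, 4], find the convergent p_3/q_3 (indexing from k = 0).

Using pₖ = aₖpₖ₋₁ + pₖ₋₂, qₖ = aₖqₖ₋₁ + qₖ₋₂ (with p₋₁=1, p₋₂=0, q₋₁=0, q₋₂=1):
  k=0: a=0, p=0, q=1
  k=1: a=2, p=1, q=2
  k=2: a=5, p=5, q=11
  k=3: a=3, p=16, q=35

16/35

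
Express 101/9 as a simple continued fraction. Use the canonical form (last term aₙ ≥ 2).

101 = 11·9 + 2
9 = 4·2 + 1
2 = 2·1 + 0  (stop)
So 101/9 = [11; 4, 2].

[11; 4, 2]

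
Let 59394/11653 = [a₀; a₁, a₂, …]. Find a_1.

59394 = 5·11653 + 1129   →  a_0 = 5
11653 = 10·1129 + 363   →  a_1 = 10

10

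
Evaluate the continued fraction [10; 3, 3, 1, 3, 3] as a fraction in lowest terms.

1649/160

Using pₖ = aₖpₖ₋₁ + pₖ₋₂ and qₖ = aₖqₖ₋₁ + qₖ₋₂:
  k=0: a=10, p=10, q=1
  k=1: a=3, p=31, q=3
  k=2: a=3, p=103, q=10
  k=3: a=1, p=134, q=13
  k=4: a=3, p=505, q=49
  k=5: a=3, p=1649, q=160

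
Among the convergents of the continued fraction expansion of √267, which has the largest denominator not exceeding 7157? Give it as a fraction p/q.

√267 = [16; 2, 1, 15, 1, 2, 32, …] (period length 6).
Convergents:
  p_0/q_0 = 16/1
  p_1/q_1 = 33/2
  p_2/q_2 = 49/3
  p_3/q_3 = 768/47
  p_4/q_4 = 817/50
  p_5/q_5 = 2402/147
  p_6/q_6 = 77681/4754
  p_7/q_7 = 157764/9655
q_6 = 4754 ≤ 7157 < 9655 = q_7, so the answer is 77681/4754.

77681/4754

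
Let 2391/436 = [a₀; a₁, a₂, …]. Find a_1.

2391 = 5·436 + 211   →  a_0 = 5
436 = 2·211 + 14   →  a_1 = 2

2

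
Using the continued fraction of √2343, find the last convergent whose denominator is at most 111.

√2343 = [48; 2, 2, 8, 2, 2, 96, …] (period length 6).
Convergents:
  p_0/q_0 = 48/1
  p_1/q_1 = 97/2
  p_2/q_2 = 242/5
  p_3/q_3 = 2033/42
  p_4/q_4 = 4308/89
  p_5/q_5 = 10649/220
q_4 = 89 ≤ 111 < 220 = q_5, so the answer is 4308/89.

4308/89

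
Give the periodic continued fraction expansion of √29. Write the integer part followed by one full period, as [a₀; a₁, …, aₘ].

[5; 2, 1, 1, 2, 10]

a₀ = ⌊√29⌋ = 5.
With m₀=0, d₀=1 and mₖ₊₁ = dₖaₖ − mₖ, dₖ₊₁ = (n − mₖ₊₁²)/dₖ, aₖ₊₁ = ⌊(a₀+mₖ₊₁)/dₖ₊₁⌋:
  k=1: m=5, d=4, a=2
  k=2: m=3, d=5, a=1
  k=3: m=2, d=5, a=1
  k=4: m=3, d=4, a=2
  k=5: m=5, d=1, a=10
d=1 and a=2a₀=10 at k=5, so the next step gives (m, d) = (5, 4) again — its k=1 value — and the period has length 5.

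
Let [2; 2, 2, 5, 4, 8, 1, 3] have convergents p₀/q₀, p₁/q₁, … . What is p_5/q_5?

2241/931

Using pₖ = aₖpₖ₋₁ + pₖ₋₂, qₖ = aₖqₖ₋₁ + qₖ₋₂ (with p₋₁=1, p₋₂=0, q₋₁=0, q₋₂=1):
  k=0: a=2, p=2, q=1
  k=1: a=2, p=5, q=2
  k=2: a=2, p=12, q=5
  k=3: a=5, p=65, q=27
  k=4: a=4, p=272, q=113
  k=5: a=8, p=2241, q=931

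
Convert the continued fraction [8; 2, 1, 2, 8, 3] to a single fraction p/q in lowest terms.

1750/209

Fold from the inside: start with 3/1.
  8 + 1/3 = 25/3
  2 + 3/25 = 53/25
  1 + 25/53 = 78/53
  2 + 53/78 = 209/78
  8 + 78/209 = 1750/209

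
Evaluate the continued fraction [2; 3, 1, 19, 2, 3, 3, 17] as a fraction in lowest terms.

72401/32134

Using pₖ = aₖpₖ₋₁ + pₖ₋₂ and qₖ = aₖqₖ₋₁ + qₖ₋₂:
  k=0: a=2, p=2, q=1
  k=1: a=3, p=7, q=3
  k=2: a=1, p=9, q=4
  k=3: a=19, p=178, q=79
  k=4: a=2, p=365, q=162
  k=5: a=3, p=1273, q=565
  k=6: a=3, p=4184, q=1857
  k=7: a=17, p=72401, q=32134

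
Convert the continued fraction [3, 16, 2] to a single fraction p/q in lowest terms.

101/33

Fold from the inside: start with 2/1.
  16 + 1/2 = 33/2
  3 + 2/33 = 101/33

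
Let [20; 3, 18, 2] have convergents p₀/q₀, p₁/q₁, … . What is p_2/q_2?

1118/55

Using pₖ = aₖpₖ₋₁ + pₖ₋₂, qₖ = aₖqₖ₋₁ + qₖ₋₂ (with p₋₁=1, p₋₂=0, q₋₁=0, q₋₂=1):
  k=0: a=20, p=20, q=1
  k=1: a=3, p=61, q=3
  k=2: a=18, p=1118, q=55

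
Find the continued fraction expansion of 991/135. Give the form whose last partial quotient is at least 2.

991 = 7*135 + 46
135 = 2*46 + 43
46 = 1*43 + 3
43 = 14*3 + 1
3 = 3*1 + 0  (stop)
So 991/135 = [7; 2, 1, 14, 3].

[7; 2, 1, 14, 3]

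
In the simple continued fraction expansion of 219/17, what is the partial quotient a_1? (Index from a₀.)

219 = 12·17 + 15   →  a_0 = 12
17 = 1·15 + 2   →  a_1 = 1

1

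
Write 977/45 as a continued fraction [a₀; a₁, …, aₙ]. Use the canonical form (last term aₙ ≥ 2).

[21; 1, 2, 2, 6]

977 = 21×45 + 32
45 = 1×32 + 13
32 = 2×13 + 6
13 = 2×6 + 1
6 = 6×1 + 0  (stop)
So 977/45 = [21; 1, 2, 2, 6].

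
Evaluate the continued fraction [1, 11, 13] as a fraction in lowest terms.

157/144

Using pₖ = aₖpₖ₋₁ + pₖ₋₂ and qₖ = aₖqₖ₋₁ + qₖ₋₂:
  k=0: a=1, p=1, q=1
  k=1: a=11, p=12, q=11
  k=2: a=13, p=157, q=144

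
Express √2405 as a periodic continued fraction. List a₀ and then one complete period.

[49; 24, 1, 1, 24, 98]

a₀ = ⌊√2405⌋ = 49.
With m₀=0, d₀=1 and mₖ₊₁ = dₖaₖ − mₖ, dₖ₊₁ = (n − mₖ₊₁²)/dₖ, aₖ₊₁ = ⌊(a₀+mₖ₊₁)/dₖ₊₁⌋:
  k=1: m=49, d=4, a=24
  k=2: m=47, d=49, a=1
  k=3: m=2, d=49, a=1
  k=4: m=47, d=4, a=24
  k=5: m=49, d=1, a=98
d=1 and a=2a₀=98 at k=5, so the next step gives (m, d) = (49, 4) again — its k=1 value — and the period has length 5.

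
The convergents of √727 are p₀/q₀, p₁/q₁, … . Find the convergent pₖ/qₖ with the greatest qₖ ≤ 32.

√727 = [26; 1, 25, 1, 52, …] (period length 4).
Convergents:
  p_0/q_0 = 26/1
  p_1/q_1 = 27/1
  p_2/q_2 = 701/26
  p_3/q_3 = 728/27
  p_4/q_4 = 38557/1430
q_3 = 27 ≤ 32 < 1430 = q_4, so the answer is 728/27.

728/27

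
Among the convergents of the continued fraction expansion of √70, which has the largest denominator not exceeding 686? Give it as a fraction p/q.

√70 = [8; 2, 1, 2, 1, 2, 16, …] (period length 6).
Convergents:
  p_0/q_0 = 8/1
  p_1/q_1 = 17/2
  p_2/q_2 = 25/3
  p_3/q_3 = 67/8
  p_4/q_4 = 92/11
  p_5/q_5 = 251/30
  p_6/q_6 = 4108/491
  p_7/q_7 = 8467/1012
q_6 = 491 ≤ 686 < 1012 = q_7, so the answer is 4108/491.

4108/491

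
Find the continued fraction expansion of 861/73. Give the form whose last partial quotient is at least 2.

[11; 1, 3, 1, 6, 2]

861 = 11×73 + 58
73 = 1×58 + 15
58 = 3×15 + 13
15 = 1×13 + 2
13 = 6×2 + 1
2 = 2×1 + 0  (stop)
So 861/73 = [11; 1, 3, 1, 6, 2].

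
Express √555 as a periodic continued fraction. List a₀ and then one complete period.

a₀ = ⌊√555⌋ = 23.

[23; 1, 1, 3, 1, 3, 1, 1, 46]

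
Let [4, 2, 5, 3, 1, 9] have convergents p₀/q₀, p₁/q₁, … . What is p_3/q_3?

156/35

Using pₖ = aₖpₖ₋₁ + pₖ₋₂, qₖ = aₖqₖ₋₁ + qₖ₋₂ (with p₋₁=1, p₋₂=0, q₋₁=0, q₋₂=1):
  k=0: a=4, p=4, q=1
  k=1: a=2, p=9, q=2
  k=2: a=5, p=49, q=11
  k=3: a=3, p=156, q=35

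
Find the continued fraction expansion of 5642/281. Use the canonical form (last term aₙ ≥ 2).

[20; 12, 1, 3, 2, 2]

5642 = 20·281 + 22
281 = 12·22 + 17
22 = 1·17 + 5
17 = 3·5 + 2
5 = 2·2 + 1
2 = 2·1 + 0  (stop)
So 5642/281 = [20; 12, 1, 3, 2, 2].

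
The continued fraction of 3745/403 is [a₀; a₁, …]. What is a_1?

3745 = 9·403 + 118   →  a_0 = 9
403 = 3·118 + 49   →  a_1 = 3

3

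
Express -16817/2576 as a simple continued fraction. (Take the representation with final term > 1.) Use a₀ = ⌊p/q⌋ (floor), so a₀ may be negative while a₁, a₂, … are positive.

[-7; 2, 8, 3, 9, 2, 2]

-16817 = -7·2576 + 1215
2576 = 2·1215 + 146
1215 = 8·146 + 47
146 = 3·47 + 5
47 = 9·5 + 2
5 = 2·2 + 1
2 = 2·1 + 0  (stop)
So -16817/2576 = [-7; 2, 8, 3, 9, 2, 2].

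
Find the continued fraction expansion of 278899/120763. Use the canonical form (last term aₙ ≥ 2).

278899 = 2·120763 + 37373
120763 = 3·37373 + 8644
37373 = 4·8644 + 2797
8644 = 3·2797 + 253
2797 = 11·253 + 14
253 = 18·14 + 1
14 = 14·1 + 0  (stop)
So 278899/120763 = [2; 3, 4, 3, 11, 18, 14].

[2; 3, 4, 3, 11, 18, 14]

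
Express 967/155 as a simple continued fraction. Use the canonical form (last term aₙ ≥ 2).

[6; 4, 5, 3, 2]

967 = 6×155 + 37
155 = 4×37 + 7
37 = 5×7 + 2
7 = 3×2 + 1
2 = 2×1 + 0  (stop)
So 967/155 = [6; 4, 5, 3, 2].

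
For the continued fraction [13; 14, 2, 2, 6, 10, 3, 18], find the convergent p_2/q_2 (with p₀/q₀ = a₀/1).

379/29

Using pₖ = aₖpₖ₋₁ + pₖ₋₂, qₖ = aₖqₖ₋₁ + qₖ₋₂ (with p₋₁=1, p₋₂=0, q₋₁=0, q₋₂=1):
  k=0: a=13, p=13, q=1
  k=1: a=14, p=183, q=14
  k=2: a=2, p=379, q=29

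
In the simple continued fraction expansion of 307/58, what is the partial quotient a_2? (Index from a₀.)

2

307 = 5·58 + 17   →  a_0 = 5
58 = 3·17 + 7   →  a_1 = 3
17 = 2·7 + 3   →  a_2 = 2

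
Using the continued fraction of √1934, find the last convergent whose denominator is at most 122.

1935/44

√1934 = [43; 1, 42, 1, 86, …] (period length 4).
Convergents:
  p_0/q_0 = 43/1
  p_1/q_1 = 44/1
  p_2/q_2 = 1891/43
  p_3/q_3 = 1935/44
  p_4/q_4 = 168301/3827
q_3 = 44 ≤ 122 < 3827 = q_4, so the answer is 1935/44.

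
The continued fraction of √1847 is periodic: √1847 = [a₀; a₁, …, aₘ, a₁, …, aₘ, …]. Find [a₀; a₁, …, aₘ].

[42; 1, 41, 1, 84]

a₀ = ⌊√1847⌋ = 42.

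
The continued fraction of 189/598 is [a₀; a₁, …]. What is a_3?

189 = 0·598 + 189   →  a_0 = 0
598 = 3·189 + 31   →  a_1 = 3
189 = 6·31 + 3   →  a_2 = 6
31 = 10·3 + 1   →  a_3 = 10

10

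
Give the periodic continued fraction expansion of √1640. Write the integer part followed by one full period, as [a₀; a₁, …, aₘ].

[40; 2, 80]

a₀ = ⌊√1640⌋ = 40.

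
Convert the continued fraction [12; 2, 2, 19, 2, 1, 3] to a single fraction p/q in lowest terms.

13481/1087

Fold from the inside: start with 3/1.
  1 + 1/3 = 4/3
  2 + 3/4 = 11/4
  19 + 4/11 = 213/11
  2 + 11/213 = 437/213
  2 + 213/437 = 1087/437
  12 + 437/1087 = 13481/1087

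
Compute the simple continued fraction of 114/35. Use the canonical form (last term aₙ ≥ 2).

[3; 3, 1, 8]

114 = 3·35 + 9
35 = 3·9 + 8
9 = 1·8 + 1
8 = 8·1 + 0  (stop)
So 114/35 = [3; 3, 1, 8].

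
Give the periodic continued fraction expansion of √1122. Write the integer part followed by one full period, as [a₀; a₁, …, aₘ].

[33; 2, 66]

a₀ = ⌊√1122⌋ = 33.
With m₀=0, d₀=1 and mₖ₊₁ = dₖaₖ − mₖ, dₖ₊₁ = (n − mₖ₊₁²)/dₖ, aₖ₊₁ = ⌊(a₀+mₖ₊₁)/dₖ₊₁⌋:
  k=1: m=33, d=33, a=2
  k=2: m=33, d=1, a=66
d=1 and a=2a₀=66 at k=2, so the next step gives (m, d) = (33, 33) again — its k=1 value — and the period has length 2.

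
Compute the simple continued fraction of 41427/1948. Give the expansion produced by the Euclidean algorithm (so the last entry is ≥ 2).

41427 = 21·1948 + 519
1948 = 3·519 + 391
519 = 1·391 + 128
391 = 3·128 + 7
128 = 18·7 + 2
7 = 3·2 + 1
2 = 2·1 + 0  (stop)
So 41427/1948 = [21; 3, 1, 3, 18, 3, 2].

[21; 3, 1, 3, 18, 3, 2]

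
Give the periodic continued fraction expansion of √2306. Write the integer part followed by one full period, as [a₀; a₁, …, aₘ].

a₀ = ⌊√2306⌋ = 48.
With m₀=0, d₀=1 and mₖ₊₁ = dₖaₖ − mₖ, dₖ₊₁ = (n − mₖ₊₁²)/dₖ, aₖ₊₁ = ⌊(a₀+mₖ₊₁)/dₖ₊₁⌋:
  k=1: m=48, d=2, a=48
  k=2: m=48, d=1, a=96
d=1 and a=2a₀=96 at k=2, so the next step gives (m, d) = (48, 2) again — its k=1 value — and the period has length 2.

[48; 48, 96]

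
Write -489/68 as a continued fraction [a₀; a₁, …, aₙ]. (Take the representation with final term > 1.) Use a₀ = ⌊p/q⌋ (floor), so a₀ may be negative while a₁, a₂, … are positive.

-489 = -8*68 + 55
68 = 1*55 + 13
55 = 4*13 + 3
13 = 4*3 + 1
3 = 3*1 + 0  (stop)
So -489/68 = [-8; 1, 4, 4, 3].

[-8; 1, 4, 4, 3]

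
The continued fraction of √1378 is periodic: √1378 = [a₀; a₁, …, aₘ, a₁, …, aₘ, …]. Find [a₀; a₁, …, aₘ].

a₀ = ⌊√1378⌋ = 37.
With m₀=0, d₀=1 and mₖ₊₁ = dₖaₖ − mₖ, dₖ₊₁ = (n − mₖ₊₁²)/dₖ, aₖ₊₁ = ⌊(a₀+mₖ₊₁)/dₖ₊₁⌋:
  k=1: m=37, d=9, a=8
  k=2: m=35, d=17, a=4
  k=3: m=33, d=17, a=4
  k=4: m=35, d=9, a=8
  k=5: m=37, d=1, a=74
d=1 and a=2a₀=74 at k=5, so the next step gives (m, d) = (37, 9) again — its k=1 value — and the period has length 5.

[37; 8, 4, 4, 8, 74]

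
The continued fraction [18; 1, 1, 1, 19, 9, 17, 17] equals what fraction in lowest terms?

2908567/155863

Fold from the inside: start with 17/1.
  17 + 1/17 = 290/17
  9 + 17/290 = 2627/290
  19 + 290/2627 = 50203/2627
  1 + 2627/50203 = 52830/50203
  1 + 50203/52830 = 103033/52830
  1 + 52830/103033 = 155863/103033
  18 + 103033/155863 = 2908567/155863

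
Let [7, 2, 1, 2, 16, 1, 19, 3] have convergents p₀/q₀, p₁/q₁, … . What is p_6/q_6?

20441/2772

Using pₖ = aₖpₖ₋₁ + pₖ₋₂, qₖ = aₖqₖ₋₁ + qₖ₋₂ (with p₋₁=1, p₋₂=0, q₋₁=0, q₋₂=1):
  k=0: a=7, p=7, q=1
  k=1: a=2, p=15, q=2
  k=2: a=1, p=22, q=3
  k=3: a=2, p=59, q=8
  k=4: a=16, p=966, q=131
  k=5: a=1, p=1025, q=139
  k=6: a=19, p=20441, q=2772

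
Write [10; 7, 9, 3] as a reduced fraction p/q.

Using pₖ = aₖpₖ₋₁ + pₖ₋₂ and qₖ = aₖqₖ₋₁ + qₖ₋₂:
  k=0: a=10, p=10, q=1
  k=1: a=7, p=71, q=7
  k=2: a=9, p=649, q=64
  k=3: a=3, p=2018, q=199

2018/199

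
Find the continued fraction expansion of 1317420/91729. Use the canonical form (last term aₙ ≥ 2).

[14; 2, 1, 3, 5, 15, 6, 17]

1317420 = 14*91729 + 33214
91729 = 2*33214 + 25301
33214 = 1*25301 + 7913
25301 = 3*7913 + 1562
7913 = 5*1562 + 103
1562 = 15*103 + 17
103 = 6*17 + 1
17 = 17*1 + 0  (stop)
So 1317420/91729 = [14; 2, 1, 3, 5, 15, 6, 17].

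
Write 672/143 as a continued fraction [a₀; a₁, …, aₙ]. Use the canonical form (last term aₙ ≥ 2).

672 = 4*143 + 100
143 = 1*100 + 43
100 = 2*43 + 14
43 = 3*14 + 1
14 = 14*1 + 0  (stop)
So 672/143 = [4; 1, 2, 3, 14].

[4; 1, 2, 3, 14]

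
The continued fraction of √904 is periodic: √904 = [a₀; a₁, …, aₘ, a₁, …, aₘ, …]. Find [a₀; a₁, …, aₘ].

[30; 15, 60]

a₀ = ⌊√904⌋ = 30.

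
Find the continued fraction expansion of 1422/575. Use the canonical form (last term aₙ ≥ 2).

[2; 2, 8, 1, 3, 2, 3]

1422 = 2×575 + 272
575 = 2×272 + 31
272 = 8×31 + 24
31 = 1×24 + 7
24 = 3×7 + 3
7 = 2×3 + 1
3 = 3×1 + 0  (stop)
So 1422/575 = [2; 2, 8, 1, 3, 2, 3].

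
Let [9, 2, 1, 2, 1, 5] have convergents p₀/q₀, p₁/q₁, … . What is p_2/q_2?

Using pₖ = aₖpₖ₋₁ + pₖ₋₂, qₖ = aₖqₖ₋₁ + qₖ₋₂ (with p₋₁=1, p₋₂=0, q₋₁=0, q₋₂=1):
  k=0: a=9, p=9, q=1
  k=1: a=2, p=19, q=2
  k=2: a=1, p=28, q=3

28/3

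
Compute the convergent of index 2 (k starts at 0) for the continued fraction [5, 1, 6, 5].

Using pₖ = aₖpₖ₋₁ + pₖ₋₂, qₖ = aₖqₖ₋₁ + qₖ₋₂ (with p₋₁=1, p₋₂=0, q₋₁=0, q₋₂=1):
  k=0: a=5, p=5, q=1
  k=1: a=1, p=6, q=1
  k=2: a=6, p=41, q=7

41/7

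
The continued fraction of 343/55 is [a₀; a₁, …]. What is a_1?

4

343 = 6·55 + 13   →  a_0 = 6
55 = 4·13 + 3   →  a_1 = 4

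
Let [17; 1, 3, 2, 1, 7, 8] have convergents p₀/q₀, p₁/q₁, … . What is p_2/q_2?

71/4

Using pₖ = aₖpₖ₋₁ + pₖ₋₂, qₖ = aₖqₖ₋₁ + qₖ₋₂ (with p₋₁=1, p₋₂=0, q₋₁=0, q₋₂=1):
  k=0: a=17, p=17, q=1
  k=1: a=1, p=18, q=1
  k=2: a=3, p=71, q=4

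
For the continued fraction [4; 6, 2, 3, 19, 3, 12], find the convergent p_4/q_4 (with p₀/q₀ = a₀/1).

3607/868

Using pₖ = aₖpₖ₋₁ + pₖ₋₂, qₖ = aₖqₖ₋₁ + qₖ₋₂ (with p₋₁=1, p₋₂=0, q₋₁=0, q₋₂=1):
  k=0: a=4, p=4, q=1
  k=1: a=6, p=25, q=6
  k=2: a=2, p=54, q=13
  k=3: a=3, p=187, q=45
  k=4: a=19, p=3607, q=868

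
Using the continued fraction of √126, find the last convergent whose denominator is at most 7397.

40365/3596

√126 = [11; 4, 2, 4, 22, …] (period length 4).
Convergents:
  p_0/q_0 = 11/1
  p_1/q_1 = 45/4
  p_2/q_2 = 101/9
  p_3/q_3 = 449/40
  p_4/q_4 = 9979/889
  p_5/q_5 = 40365/3596
  p_6/q_6 = 90709/8081
q_5 = 3596 ≤ 7397 < 8081 = q_6, so the answer is 40365/3596.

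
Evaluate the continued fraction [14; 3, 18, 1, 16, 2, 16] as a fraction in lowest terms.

Fold from the inside: start with 16/1.
  2 + 1/16 = 33/16
  16 + 16/33 = 544/33
  1 + 33/544 = 577/544
  18 + 544/577 = 10930/577
  3 + 577/10930 = 33367/10930
  14 + 10930/33367 = 478068/33367

478068/33367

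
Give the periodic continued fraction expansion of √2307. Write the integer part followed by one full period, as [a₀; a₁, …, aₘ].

a₀ = ⌊√2307⌋ = 48.
With m₀=0, d₀=1 and mₖ₊₁ = dₖaₖ − mₖ, dₖ₊₁ = (n − mₖ₊₁²)/dₖ, aₖ₊₁ = ⌊(a₀+mₖ₊₁)/dₖ₊₁⌋:
  k=1: m=48, d=3, a=32
  k=2: m=48, d=1, a=96
d=1 and a=2a₀=96 at k=2, so the next step gives (m, d) = (48, 3) again — its k=1 value — and the period has length 2.

[48; 32, 96]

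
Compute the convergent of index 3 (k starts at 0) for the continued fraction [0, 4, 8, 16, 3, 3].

Using pₖ = aₖpₖ₋₁ + pₖ₋₂, qₖ = aₖqₖ₋₁ + qₖ₋₂ (with p₋₁=1, p₋₂=0, q₋₁=0, q₋₂=1):
  k=0: a=0, p=0, q=1
  k=1: a=4, p=1, q=4
  k=2: a=8, p=8, q=33
  k=3: a=16, p=129, q=532

129/532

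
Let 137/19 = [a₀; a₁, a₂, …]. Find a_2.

137 = 7·19 + 4   →  a_0 = 7
19 = 4·4 + 3   →  a_1 = 4
4 = 1·3 + 1   →  a_2 = 1

1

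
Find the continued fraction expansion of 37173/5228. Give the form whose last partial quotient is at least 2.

37173 = 7·5228 + 577
5228 = 9·577 + 35
577 = 16·35 + 17
35 = 2·17 + 1
17 = 17·1 + 0  (stop)
So 37173/5228 = [7; 9, 16, 2, 17].

[7; 9, 16, 2, 17]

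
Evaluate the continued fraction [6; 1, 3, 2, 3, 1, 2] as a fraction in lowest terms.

Using pₖ = aₖpₖ₋₁ + pₖ₋₂ and qₖ = aₖqₖ₋₁ + qₖ₋₂:
  k=0: a=6, p=6, q=1
  k=1: a=1, p=7, q=1
  k=2: a=3, p=27, q=4
  k=3: a=2, p=61, q=9
  k=4: a=3, p=210, q=31
  k=5: a=1, p=271, q=40
  k=6: a=2, p=752, q=111

752/111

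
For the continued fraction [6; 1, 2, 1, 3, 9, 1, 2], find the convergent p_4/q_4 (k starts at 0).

101/15

Using pₖ = aₖpₖ₋₁ + pₖ₋₂, qₖ = aₖqₖ₋₁ + qₖ₋₂ (with p₋₁=1, p₋₂=0, q₋₁=0, q₋₂=1):
  k=0: a=6, p=6, q=1
  k=1: a=1, p=7, q=1
  k=2: a=2, p=20, q=3
  k=3: a=1, p=27, q=4
  k=4: a=3, p=101, q=15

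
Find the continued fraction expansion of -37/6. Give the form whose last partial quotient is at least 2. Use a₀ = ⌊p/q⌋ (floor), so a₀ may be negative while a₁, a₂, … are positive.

-37 = -7*6 + 5
6 = 1*5 + 1
5 = 5*1 + 0  (stop)
So -37/6 = [-7; 1, 5].

[-7; 1, 5]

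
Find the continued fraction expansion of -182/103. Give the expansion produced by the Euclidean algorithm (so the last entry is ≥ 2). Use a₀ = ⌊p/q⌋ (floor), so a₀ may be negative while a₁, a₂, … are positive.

-182 = -2·103 + 24
103 = 4·24 + 7
24 = 3·7 + 3
7 = 2·3 + 1
3 = 3·1 + 0  (stop)
So -182/103 = [-2; 4, 3, 2, 3].

[-2; 4, 3, 2, 3]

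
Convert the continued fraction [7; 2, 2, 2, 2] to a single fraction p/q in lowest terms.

Using pₖ = aₖpₖ₋₁ + pₖ₋₂ and qₖ = aₖqₖ₋₁ + qₖ₋₂:
  k=0: a=7, p=7, q=1
  k=1: a=2, p=15, q=2
  k=2: a=2, p=37, q=5
  k=3: a=2, p=89, q=12
  k=4: a=2, p=215, q=29

215/29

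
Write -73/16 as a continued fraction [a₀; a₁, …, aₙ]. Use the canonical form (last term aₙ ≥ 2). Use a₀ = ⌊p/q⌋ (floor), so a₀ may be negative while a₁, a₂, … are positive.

-73 = -5×16 + 7
16 = 2×7 + 2
7 = 3×2 + 1
2 = 2×1 + 0  (stop)
So -73/16 = [-5; 2, 3, 2].

[-5; 2, 3, 2]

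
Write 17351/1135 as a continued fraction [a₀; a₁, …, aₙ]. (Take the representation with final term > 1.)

17351 = 15·1135 + 326
1135 = 3·326 + 157
326 = 2·157 + 12
157 = 13·12 + 1
12 = 12·1 + 0  (stop)
So 17351/1135 = [15; 3, 2, 13, 12].

[15; 3, 2, 13, 12]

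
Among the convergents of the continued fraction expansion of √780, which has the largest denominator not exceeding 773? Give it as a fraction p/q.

21477/769

√780 = [27; 1, 12, 1, 54, …] (period length 4).
Convergents:
  p_0/q_0 = 27/1
  p_1/q_1 = 28/1
  p_2/q_2 = 363/13
  p_3/q_3 = 391/14
  p_4/q_4 = 21477/769
  p_5/q_5 = 21868/783
q_4 = 769 ≤ 773 < 783 = q_5, so the answer is 21477/769.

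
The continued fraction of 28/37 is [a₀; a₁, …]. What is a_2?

28 = 0·37 + 28   →  a_0 = 0
37 = 1·28 + 9   →  a_1 = 1
28 = 3·9 + 1   →  a_2 = 3

3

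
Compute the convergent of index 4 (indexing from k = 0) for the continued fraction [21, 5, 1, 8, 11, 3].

Using pₖ = aₖpₖ₋₁ + pₖ₋₂, qₖ = aₖqₖ₋₁ + qₖ₋₂ (with p₋₁=1, p₋₂=0, q₋₁=0, q₋₂=1):
  k=0: a=21, p=21, q=1
  k=1: a=5, p=106, q=5
  k=2: a=1, p=127, q=6
  k=3: a=8, p=1122, q=53
  k=4: a=11, p=12469, q=589

12469/589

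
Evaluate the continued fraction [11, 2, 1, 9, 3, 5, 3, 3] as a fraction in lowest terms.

Using pₖ = aₖpₖ₋₁ + pₖ₋₂ and qₖ = aₖqₖ₋₁ + qₖ₋₂:
  k=0: a=11, p=11, q=1
  k=1: a=2, p=23, q=2
  k=2: a=1, p=34, q=3
  k=3: a=9, p=329, q=29
  k=4: a=3, p=1021, q=90
  k=5: a=5, p=5434, q=479
  k=6: a=3, p=17323, q=1527
  k=7: a=3, p=57403, q=5060

57403/5060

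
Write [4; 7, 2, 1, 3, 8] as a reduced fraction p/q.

2771/670

Using pₖ = aₖpₖ₋₁ + pₖ₋₂ and qₖ = aₖqₖ₋₁ + qₖ₋₂:
  k=0: a=4, p=4, q=1
  k=1: a=7, p=29, q=7
  k=2: a=2, p=62, q=15
  k=3: a=1, p=91, q=22
  k=4: a=3, p=335, q=81
  k=5: a=8, p=2771, q=670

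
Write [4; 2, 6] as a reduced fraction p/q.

58/13

Using pₖ = aₖpₖ₋₁ + pₖ₋₂ and qₖ = aₖqₖ₋₁ + qₖ₋₂:
  k=0: a=4, p=4, q=1
  k=1: a=2, p=9, q=2
  k=2: a=6, p=58, q=13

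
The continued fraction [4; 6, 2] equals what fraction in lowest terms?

54/13

Using pₖ = aₖpₖ₋₁ + pₖ₋₂ and qₖ = aₖqₖ₋₁ + qₖ₋₂:
  k=0: a=4, p=4, q=1
  k=1: a=6, p=25, q=6
  k=2: a=2, p=54, q=13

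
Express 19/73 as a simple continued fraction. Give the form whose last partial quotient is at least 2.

[0; 3, 1, 5, 3]

19 = 0·73 + 19
73 = 3·19 + 16
19 = 1·16 + 3
16 = 5·3 + 1
3 = 3·1 + 0  (stop)
So 19/73 = [0; 3, 1, 5, 3].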